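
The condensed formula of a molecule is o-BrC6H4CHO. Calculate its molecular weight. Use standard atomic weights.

Atom tally by fragment:
  benzene ring core → C:6 H:6
  (− 2 ring H displaced by substituents)
  + Br → Br:1
  + CHO → C:1 H:1 O:1
Element totals:
  C: 7
  H: 5
  Br: 1
  O: 1
Molecular formula: C7H5BrO.
  M = 7(12.011) + 5(1.008) + 79.904 + 15.999
    = 84.077 + 5.040 + 79.904 + 15.999 = 185.020

185.02 g/mol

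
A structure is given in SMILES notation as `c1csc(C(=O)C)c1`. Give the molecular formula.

Atom tally by fragment:
  thiophene ring core → C:4 H:4 S:1
  (− 1 ring H displaced by substituents)
  + COCH3 → C:2 H:3 O:1
Element totals:
  C: 6
  H: 6
  O: 1
  S: 1

C6H6OS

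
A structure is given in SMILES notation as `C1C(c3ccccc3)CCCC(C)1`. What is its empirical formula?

C13H18

Atom tally by fragment:
  cyclohexane ring core → C:6 H:12
  (− 2 ring H displaced by substituents)
  + C6H5 → C:6 H:5
  + CH3 → C:1 H:3
Element totals:
  C: 13
  H: 18
Molecular formula: C13H18.
gcd of subscripts (13, 18) = 1, so the empirical formula equals the molecular formula.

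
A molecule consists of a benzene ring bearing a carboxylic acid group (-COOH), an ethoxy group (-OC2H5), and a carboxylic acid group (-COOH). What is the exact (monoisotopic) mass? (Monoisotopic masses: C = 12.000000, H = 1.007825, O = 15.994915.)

Atom tally by fragment:
  benzene ring core → C:6 H:6
  (− 3 ring H displaced by substituents)
  + COOH → C:1 H:1 O:2
  + OC2H5 → C:2 H:5 O:1
  + COOH → C:1 H:1 O:2
Element totals:
  C: 10
  H: 10
  O: 5
Molecular formula: C10H10O5.
  M = 10(12.0) + 10(1.007825) + 5(15.994915)
    = 120.000000 + 10.078250 + 79.974575 = 210.052825

210.0528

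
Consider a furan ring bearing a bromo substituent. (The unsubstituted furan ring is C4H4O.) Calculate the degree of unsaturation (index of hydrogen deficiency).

3

Atom tally by fragment:
  furan ring core → C:4 H:4 O:1
  (− 1 ring H displaced by substituents)
  + Br → Br:1
Element totals:
  C: 4
  H: 3
  Br: 1
  O: 1
Molecular formula: C4H3BrO.
DoU = (2C + 2 + N − H − X) / 2 = (2·4 + 2 + 0 − 3 − 1) / 2 = 3.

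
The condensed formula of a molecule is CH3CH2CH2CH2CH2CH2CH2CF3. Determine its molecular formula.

C8H15F3

Atom tally by fragment:
  CH3 → C:1 H:3
  CH2 → C:1 H:2
  CH2 → C:1 H:2
  CH2 → C:1 H:2
  CH2 → C:1 H:2
  CH2 → C:1 H:2
  CH2CF3 → C:2 H:2 F:3
Element totals:
  C: 8
  H: 15
  F: 3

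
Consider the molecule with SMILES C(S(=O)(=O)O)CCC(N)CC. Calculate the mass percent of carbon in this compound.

39.76%

Atom tally by fragment:
  HO3SCH2 → C:1 H:3 S:1 O:3
  CH2 → C:1 H:2
  CH2 → C:1 H:2
  CH(NH2) → C:1 H:3 N:1
  CH2 → C:1 H:2
  CH3 → C:1 H:3
Element totals:
  C: 6
  H: 15
  N: 1
  O: 3
  S: 1
Molecular formula: C6H15NO3S.
Molar mass = 181.250 g/mol.
Mass from C: 6 × 12.011 = 72.066 g/mol.
%C = 72.066 / 181.250 × 100 = 39.76%.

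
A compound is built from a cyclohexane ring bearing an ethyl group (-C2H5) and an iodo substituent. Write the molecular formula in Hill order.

C8H15I

Atom tally by fragment:
  cyclohexane ring core → C:6 H:12
  (− 2 ring H displaced by substituents)
  + C2H5 → C:2 H:5
  + I → I:1
Element totals:
  C: 8
  H: 15
  I: 1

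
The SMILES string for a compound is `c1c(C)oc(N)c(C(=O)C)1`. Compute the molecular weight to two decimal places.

Atom tally by fragment:
  furan ring core → C:4 H:4 O:1
  (− 3 ring H displaced by substituents)
  + CH3 → C:1 H:3
  + NH2 → N:1 H:2
  + COCH3 → C:2 H:3 O:1
Element totals:
  C: 7
  H: 9
  N: 1
  O: 2
Molecular formula: C7H9NO2.
  M = 7(12.011) + 9(1.008) + 14.007 + 2(15.999)
    = 84.077 + 9.072 + 14.007 + 31.998 = 139.154

139.15 g/mol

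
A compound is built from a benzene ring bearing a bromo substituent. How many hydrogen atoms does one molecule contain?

Atom tally by fragment:
  benzene ring core → C:6 H:6
  (− 1 ring H displaced by substituents)
  + Br → Br:1
Element totals:
  C: 6
  H: 5
  Br: 1

5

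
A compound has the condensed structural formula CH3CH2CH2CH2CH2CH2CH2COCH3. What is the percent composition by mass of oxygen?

Element totals:
  C: 9
  H: 18
  O: 1
Molecular formula: C9H18O.
Molar mass = 142.242 g/mol.
Mass from O: 1 × 15.999 = 15.999 g/mol.
%O = 15.999 / 142.242 × 100 = 11.25%.

11.25%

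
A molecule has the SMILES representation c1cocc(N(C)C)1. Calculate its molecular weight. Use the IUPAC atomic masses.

111.14 g/mol

Atom tally by fragment:
  furan ring core → C:4 H:4 O:1
  (− 1 ring H displaced by substituents)
  + N(CH3)2 → N:1 C:2 H:6
Element totals:
  C: 6
  H: 9
  N: 1
  O: 1
Molecular formula: C6H9NO.
  M = 6(12.011) + 9(1.008) + 14.007 + 15.999
    = 72.066 + 9.072 + 14.007 + 15.999 = 111.144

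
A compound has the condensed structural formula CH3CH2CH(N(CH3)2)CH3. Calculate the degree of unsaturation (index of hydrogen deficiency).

0

Element totals:
  C: 6
  H: 15
  N: 1
Molecular formula: C6H15N.
DoU = (2C + 2 + N − H − X) / 2 = (2·6 + 2 + 1 − 15 − 0) / 2 = 0.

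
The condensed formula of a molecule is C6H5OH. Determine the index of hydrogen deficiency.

4

Element totals:
  C: 6
  H: 6
  O: 1
Molecular formula: C6H6O.
DoU = (2C + 2 + N − H − X) / 2 = (2·6 + 2 + 0 − 6 − 0) / 2 = 4.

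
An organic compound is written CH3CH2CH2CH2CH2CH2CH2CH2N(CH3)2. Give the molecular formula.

C10H23N

Element totals:
  C: 10
  H: 23
  N: 1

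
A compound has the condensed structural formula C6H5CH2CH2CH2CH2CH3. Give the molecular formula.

C11H16

Atom tally by fragment:
  C6H5CH2 → C:7 H:7
  CH2 → C:1 H:2
  CH2 → C:1 H:2
  CH2 → C:1 H:2
  CH3 → C:1 H:3
Element totals:
  C: 11
  H: 16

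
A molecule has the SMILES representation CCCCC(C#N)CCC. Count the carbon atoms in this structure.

9

Atom tally by fragment:
  CH3 → C:1 H:3
  CH2 → C:1 H:2
  CH2 → C:1 H:2
  CH2 → C:1 H:2
  CH(CN) → C:2 H:1 N:1
  CH2 → C:1 H:2
  CH2 → C:1 H:2
  CH3 → C:1 H:3
Element totals:
  C: 9
  H: 17
  N: 1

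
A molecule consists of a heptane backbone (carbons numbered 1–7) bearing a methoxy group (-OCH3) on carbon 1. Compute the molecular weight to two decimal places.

Atom tally by fragment:
  CH3OCH2 → C:2 H:5 O:1
  CH2 → C:1 H:2
  CH2 → C:1 H:2
  CH2 → C:1 H:2
  CH2 → C:1 H:2
  CH2 → C:1 H:2
  CH3 → C:1 H:3
Element totals:
  C: 8
  H: 18
  O: 1
Molecular formula: C8H18O.
  M = 8(12.011) + 18(1.008) + 15.999
    = 96.088 + 18.144 + 15.999 = 130.231

130.23 g/mol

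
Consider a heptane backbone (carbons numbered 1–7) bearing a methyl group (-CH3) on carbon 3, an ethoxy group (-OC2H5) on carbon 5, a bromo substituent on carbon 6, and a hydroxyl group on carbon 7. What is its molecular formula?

C10H21BrO2

Atom tally by fragment:
  CH3 → C:1 H:3
  CH2 → C:1 H:2
  CH(CH3) → C:2 H:4
  CH2 → C:1 H:2
  CH(OC2H5) → C:3 H:6 O:1
  CH(Br) → C:1 H:1 Br:1
  CH2OH → C:1 H:3 O:1
Element totals:
  C: 10
  H: 21
  Br: 1
  O: 2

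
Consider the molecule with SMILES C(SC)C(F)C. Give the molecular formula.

Atom tally by fragment:
  CH3SCH2 → C:2 H:5 S:1
  CH(F) → C:1 H:1 F:1
  CH3 → C:1 H:3
Element totals:
  C: 4
  H: 9
  F: 1
  S: 1

C4H9FS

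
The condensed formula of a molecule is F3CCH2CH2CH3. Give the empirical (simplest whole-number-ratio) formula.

C4H7F3

Atom tally by fragment:
  F3CCH2 → C:2 H:2 F:3
  CH2 → C:1 H:2
  CH3 → C:1 H:3
Element totals:
  C: 4
  H: 7
  F: 3
Molecular formula: C4H7F3.
gcd of subscripts (4, 3, 7) = 1, so the empirical formula equals the molecular formula.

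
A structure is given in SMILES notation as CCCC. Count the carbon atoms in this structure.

Atom tally by fragment:
  CH3 → C:1 H:3
  CH2 → C:1 H:2
  CH2 → C:1 H:2
  CH3 → C:1 H:3
Element totals:
  C: 4
  H: 10

4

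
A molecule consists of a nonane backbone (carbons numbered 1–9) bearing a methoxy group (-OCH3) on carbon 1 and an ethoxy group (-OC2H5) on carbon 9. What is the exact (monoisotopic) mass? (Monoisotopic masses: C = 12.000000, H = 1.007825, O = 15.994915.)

Atom tally by fragment:
  CH3OCH2 → C:2 H:5 O:1
  CH2 → C:1 H:2
  CH2 → C:1 H:2
  CH2 → C:1 H:2
  CH2 → C:1 H:2
  CH2 → C:1 H:2
  CH2 → C:1 H:2
  CH2 → C:1 H:2
  CH2OC2H5 → C:3 H:7 O:1
Element totals:
  C: 12
  H: 26
  O: 2
Molecular formula: C12H26O2.
  M = 12(12.0) + 26(1.007825) + 2(15.994915)
    = 144.000000 + 26.203450 + 31.989830 = 202.193280

202.1933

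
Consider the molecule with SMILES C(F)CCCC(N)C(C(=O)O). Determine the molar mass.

163.19 g/mol

Atom tally by fragment:
  FCH2 → C:1 H:2 F:1
  CH2 → C:1 H:2
  CH2 → C:1 H:2
  CH2 → C:1 H:2
  CH(NH2) → C:1 H:3 N:1
  CH2COOH → C:2 H:3 O:2
Element totals:
  C: 7
  H: 14
  F: 1
  N: 1
  O: 2
Molecular formula: C7H14FNO2.
  M = 7(12.011) + 14(1.008) + 18.998 + 14.007 + 2(15.999)
    = 84.077 + 14.112 + 18.998 + 14.007 + 31.998 = 163.192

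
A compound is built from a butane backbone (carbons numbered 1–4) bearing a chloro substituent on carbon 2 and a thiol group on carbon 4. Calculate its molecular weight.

124.63 g/mol

Atom tally by fragment:
  CH3 → C:1 H:3
  CH(Cl) → C:1 H:1 Cl:1
  CH2 → C:1 H:2
  CH2SH → C:1 H:3 S:1
Element totals:
  C: 4
  H: 9
  Cl: 1
  S: 1
Molecular formula: C4H9ClS.
  M = 4(12.011) + 9(1.008) + 35.45 + 32.06
    = 48.044 + 9.072 + 35.450 + 32.060 = 124.626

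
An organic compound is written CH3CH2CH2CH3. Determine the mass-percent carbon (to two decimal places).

82.66%

Element totals:
  C: 4
  H: 10
Molecular formula: C4H10.
Molar mass = 58.124 g/mol.
Mass from C: 4 × 12.011 = 48.044 g/mol.
%C = 48.044 / 58.124 × 100 = 82.66%.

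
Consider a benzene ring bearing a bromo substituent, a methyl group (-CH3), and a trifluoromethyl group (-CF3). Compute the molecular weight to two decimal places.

239.03 g/mol

Atom tally by fragment:
  benzene ring core → C:6 H:6
  (− 3 ring H displaced by substituents)
  + Br → Br:1
  + CH3 → C:1 H:3
  + CF3 → C:1 F:3
Element totals:
  C: 8
  H: 6
  Br: 1
  F: 3
Molecular formula: C8H6BrF3.
  M = 8(12.011) + 6(1.008) + 79.904 + 3(18.998)
    = 96.088 + 6.048 + 79.904 + 56.994 = 239.034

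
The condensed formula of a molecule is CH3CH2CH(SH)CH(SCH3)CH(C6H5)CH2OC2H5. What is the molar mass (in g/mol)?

284.48 g/mol

Atom tally by fragment:
  CH3 → C:1 H:3
  CH2 → C:1 H:2
  CH(SH) → C:1 H:2 S:1
  CH(SCH3) → C:2 H:4 S:1
  CH(C6H5) → C:7 H:6
  CH2OC2H5 → C:3 H:7 O:1
Element totals:
  C: 15
  H: 24
  O: 1
  S: 2
Molecular formula: C15H24OS2.
  M = 15(12.011) + 24(1.008) + 15.999 + 2(32.06)
    = 180.165 + 24.192 + 15.999 + 64.120 = 284.476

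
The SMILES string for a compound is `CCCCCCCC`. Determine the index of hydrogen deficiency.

Atom tally by fragment:
  CH3 → C:1 H:3
  CH2 → C:1 H:2
  CH2 → C:1 H:2
  CH2 → C:1 H:2
  CH2 → C:1 H:2
  CH2 → C:1 H:2
  CH2 → C:1 H:2
  CH3 → C:1 H:3
Element totals:
  C: 8
  H: 18
Molecular formula: C8H18.
DoU = (2C + 2 + N − H − X) / 2 = (2·8 + 2 + 0 − 18 − 0) / 2 = 0.

0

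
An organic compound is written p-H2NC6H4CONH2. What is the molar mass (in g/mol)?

136.15 g/mol

Atom tally by fragment:
  benzene ring core → C:6 H:6
  (− 2 ring H displaced by substituents)
  + NH2 → N:1 H:2
  + CONH2 → C:1 H:2 O:1 N:1
Element totals:
  C: 7
  H: 8
  N: 2
  O: 1
Molecular formula: C7H8N2O.
  M = 7(12.011) + 8(1.008) + 2(14.007) + 15.999
    = 84.077 + 8.064 + 28.014 + 15.999 = 136.154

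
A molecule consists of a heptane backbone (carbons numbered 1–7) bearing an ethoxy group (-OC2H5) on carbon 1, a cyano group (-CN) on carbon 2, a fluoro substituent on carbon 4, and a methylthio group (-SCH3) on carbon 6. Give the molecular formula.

Atom tally by fragment:
  C2H5OCH2 → C:3 H:7 O:1
  CH(CN) → C:2 H:1 N:1
  CH2 → C:1 H:2
  CH(F) → C:1 H:1 F:1
  CH2 → C:1 H:2
  CH(SCH3) → C:2 H:4 S:1
  CH3 → C:1 H:3
Element totals:
  C: 11
  H: 20
  F: 1
  N: 1
  O: 1
  S: 1

C11H20FNOS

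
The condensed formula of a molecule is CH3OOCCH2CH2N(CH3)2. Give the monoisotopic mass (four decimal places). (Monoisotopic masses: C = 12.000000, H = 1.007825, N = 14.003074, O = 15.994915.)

131.0946

Atom tally by fragment:
  CH3OOCCH2 → C:3 H:5 O:2
  CH2N(CH3)2 → C:3 H:8 N:1
Element totals:
  C: 6
  H: 13
  N: 1
  O: 2
Molecular formula: C6H13NO2.
  M = 6(12.0) + 13(1.007825) + 14.003074 + 2(15.994915)
    = 72.000000 + 13.101725 + 14.003074 + 31.989830 = 131.094629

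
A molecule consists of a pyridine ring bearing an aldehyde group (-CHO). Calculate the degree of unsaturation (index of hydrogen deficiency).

Atom tally by fragment:
  pyridine ring core → C:5 H:5 N:1
  (− 1 ring H displaced by substituents)
  + CHO → C:1 H:1 O:1
Element totals:
  C: 6
  H: 5
  N: 1
  O: 1
Molecular formula: C6H5NO.
DoU = (2C + 2 + N − H − X) / 2 = (2·6 + 2 + 1 − 5 − 0) / 2 = 5.

5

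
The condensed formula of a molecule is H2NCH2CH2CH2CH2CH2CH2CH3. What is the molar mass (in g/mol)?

115.22 g/mol

Atom tally by fragment:
  H2NCH2 → C:1 H:4 N:1
  CH2 → C:1 H:2
  CH2 → C:1 H:2
  CH2 → C:1 H:2
  CH2 → C:1 H:2
  CH2 → C:1 H:2
  CH3 → C:1 H:3
Element totals:
  C: 7
  H: 17
  N: 1
Molecular formula: C7H17N.
  M = 7(12.011) + 17(1.008) + 14.007
    = 84.077 + 17.136 + 14.007 = 115.220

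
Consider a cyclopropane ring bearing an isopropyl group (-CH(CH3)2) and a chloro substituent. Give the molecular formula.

C6H11Cl

Atom tally by fragment:
  cyclopropane ring core → C:3 H:6
  (− 2 ring H displaced by substituents)
  + CH(CH3)2 → C:3 H:7
  + Cl → Cl:1
Element totals:
  C: 6
  H: 11
  Cl: 1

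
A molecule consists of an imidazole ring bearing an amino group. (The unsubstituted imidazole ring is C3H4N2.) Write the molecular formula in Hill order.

C3H5N3

Atom tally by fragment:
  imidazole ring core → C:3 H:4 N:2
  (− 1 ring H displaced by substituents)
  + NH2 → N:1 H:2
Element totals:
  C: 3
  H: 5
  N: 3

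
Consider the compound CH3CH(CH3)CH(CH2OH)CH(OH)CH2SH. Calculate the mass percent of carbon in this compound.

Atom tally by fragment:
  CH3 → C:1 H:3
  CH(CH3) → C:2 H:4
  CH(CH2OH) → C:2 H:4 O:1
  CH(OH) → C:1 H:2 O:1
  CH2SH → C:1 H:3 S:1
Element totals:
  C: 7
  H: 16
  O: 2
  S: 1
Molecular formula: C7H16O2S.
Molar mass = 164.263 g/mol.
Mass from C: 7 × 12.011 = 84.077 g/mol.
%C = 84.077 / 164.263 × 100 = 51.18%.

51.18%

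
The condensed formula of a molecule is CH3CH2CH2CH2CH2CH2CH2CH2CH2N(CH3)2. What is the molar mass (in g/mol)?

171.33 g/mol

Atom tally by fragment:
  CH3 → C:1 H:3
  CH2 → C:1 H:2
  CH2 → C:1 H:2
  CH2 → C:1 H:2
  CH2 → C:1 H:2
  CH2 → C:1 H:2
  CH2 → C:1 H:2
  CH2 → C:1 H:2
  CH2N(CH3)2 → C:3 H:8 N:1
Element totals:
  C: 11
  H: 25
  N: 1
Molecular formula: C11H25N.
  M = 11(12.011) + 25(1.008) + 14.007
    = 132.121 + 25.200 + 14.007 = 171.328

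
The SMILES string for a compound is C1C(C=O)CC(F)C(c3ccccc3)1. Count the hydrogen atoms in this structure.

Atom tally by fragment:
  cyclopentane ring core → C:5 H:10
  (− 3 ring H displaced by substituents)
  + CHO → C:1 H:1 O:1
  + F → F:1
  + C6H5 → C:6 H:5
Element totals:
  C: 12
  H: 13
  F: 1
  O: 1

13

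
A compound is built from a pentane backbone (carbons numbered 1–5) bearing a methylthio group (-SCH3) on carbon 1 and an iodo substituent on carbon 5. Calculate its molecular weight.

Atom tally by fragment:
  CH3SCH2 → C:2 H:5 S:1
  CH2 → C:1 H:2
  CH2 → C:1 H:2
  CH2 → C:1 H:2
  CH2I → C:1 H:2 I:1
Element totals:
  C: 6
  H: 13
  I: 1
  S: 1
Molecular formula: C6H13IS.
  M = 6(12.011) + 13(1.008) + 126.904 + 32.06
    = 72.066 + 13.104 + 126.904 + 32.060 = 244.134

244.13 g/mol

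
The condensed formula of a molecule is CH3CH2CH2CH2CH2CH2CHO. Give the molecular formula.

C7H14O

Atom tally by fragment:
  CH3 → C:1 H:3
  CH2 → C:1 H:2
  CH2 → C:1 H:2
  CH2 → C:1 H:2
  CH2 → C:1 H:2
  CH2CHO → C:2 H:3 O:1
Element totals:
  C: 7
  H: 14
  O: 1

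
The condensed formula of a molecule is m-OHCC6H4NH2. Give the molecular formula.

Atom tally by fragment:
  benzene ring core → C:6 H:6
  (− 2 ring H displaced by substituents)
  + CHO → C:1 H:1 O:1
  + NH2 → N:1 H:2
Element totals:
  C: 7
  H: 7
  N: 1
  O: 1

C7H7NO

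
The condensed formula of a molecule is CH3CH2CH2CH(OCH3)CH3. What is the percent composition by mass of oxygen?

15.66%

Element totals:
  C: 6
  H: 14
  O: 1
Molecular formula: C6H14O.
Molar mass = 102.177 g/mol.
Mass from O: 1 × 15.999 = 15.999 g/mol.
%O = 15.999 / 102.177 × 100 = 15.66%.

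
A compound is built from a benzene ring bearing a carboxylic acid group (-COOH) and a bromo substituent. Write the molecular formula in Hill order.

C7H5BrO2

Atom tally by fragment:
  benzene ring core → C:6 H:6
  (− 2 ring H displaced by substituents)
  + COOH → C:1 H:1 O:2
  + Br → Br:1
Element totals:
  C: 7
  H: 5
  Br: 1
  O: 2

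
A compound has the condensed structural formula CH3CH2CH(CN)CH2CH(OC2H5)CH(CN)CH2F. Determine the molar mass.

Atom tally by fragment:
  CH3 → C:1 H:3
  CH2 → C:1 H:2
  CH(CN) → C:2 H:1 N:1
  CH2 → C:1 H:2
  CH(OC2H5) → C:3 H:6 O:1
  CH(CN) → C:2 H:1 N:1
  CH2F → C:1 H:2 F:1
Element totals:
  C: 11
  H: 17
  F: 1
  N: 2
  O: 1
Molecular formula: C11H17FN2O.
  M = 11(12.011) + 17(1.008) + 18.998 + 2(14.007) + 15.999
    = 132.121 + 17.136 + 18.998 + 28.014 + 15.999 = 212.268

212.27 g/mol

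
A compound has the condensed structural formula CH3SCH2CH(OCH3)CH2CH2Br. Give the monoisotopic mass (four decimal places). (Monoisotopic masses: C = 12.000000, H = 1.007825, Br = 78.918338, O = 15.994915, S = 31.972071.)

Element totals:
  C: 6
  H: 13
  Br: 1
  O: 1
  S: 1
Molecular formula: C6H13BrOS.
  M = 6(12.0) + 13(1.007825) + 78.918338 + 15.994915 + 31.972071
    = 72.000000 + 13.101725 + 78.918338 + 15.994915 + 31.972071 = 211.987049

211.9870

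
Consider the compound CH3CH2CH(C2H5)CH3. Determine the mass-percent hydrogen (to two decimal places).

Atom tally by fragment:
  CH3 → C:1 H:3
  CH2 → C:1 H:2
  CH(C2H5) → C:3 H:6
  CH3 → C:1 H:3
Element totals:
  C: 6
  H: 14
Molecular formula: C6H14.
Molar mass = 86.178 g/mol.
Mass from H: 14 × 1.008 = 14.112 g/mol.
%H = 14.112 / 86.178 × 100 = 16.38%.

16.38%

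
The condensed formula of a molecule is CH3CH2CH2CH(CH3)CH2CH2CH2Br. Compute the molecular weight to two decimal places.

Atom tally by fragment:
  CH3 → C:1 H:3
  CH2 → C:1 H:2
  CH2 → C:1 H:2
  CH(CH3) → C:2 H:4
  CH2 → C:1 H:2
  CH2 → C:1 H:2
  CH2Br → C:1 H:2 Br:1
Element totals:
  C: 8
  H: 17
  Br: 1
Molecular formula: C8H17Br.
  M = 8(12.011) + 17(1.008) + 79.904
    = 96.088 + 17.136 + 79.904 = 193.128

193.13 g/mol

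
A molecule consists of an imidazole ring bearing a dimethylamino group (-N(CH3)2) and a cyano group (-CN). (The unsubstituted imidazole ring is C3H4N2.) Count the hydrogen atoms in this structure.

8

Atom tally by fragment:
  imidazole ring core → C:3 H:4 N:2
  (− 2 ring H displaced by substituents)
  + N(CH3)2 → N:1 C:2 H:6
  + CN → C:1 N:1
Element totals:
  C: 6
  H: 8
  N: 4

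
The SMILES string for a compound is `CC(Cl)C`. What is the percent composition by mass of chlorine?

45.14%

Atom tally by fragment:
  CH3 → C:1 H:3
  CH(Cl) → C:1 H:1 Cl:1
  CH3 → C:1 H:3
Element totals:
  C: 3
  H: 7
  Cl: 1
Molecular formula: C3H7Cl.
Molar mass = 78.539 g/mol.
Mass from Cl: 1 × 35.45 = 35.450 g/mol.
%Cl = 35.450 / 78.539 × 100 = 45.14%.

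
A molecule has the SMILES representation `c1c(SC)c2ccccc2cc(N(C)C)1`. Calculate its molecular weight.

Atom tally by fragment:
  naphthalene ring system core → C:10 H:8
  (− 2 ring H displaced by substituents)
  + SCH3 → C:1 H:3 S:1
  + N(CH3)2 → N:1 C:2 H:6
Element totals:
  C: 13
  H: 15
  N: 1
  S: 1
Molecular formula: C13H15NS.
  M = 13(12.011) + 15(1.008) + 14.007 + 32.06
    = 156.143 + 15.120 + 14.007 + 32.060 = 217.330

217.33 g/mol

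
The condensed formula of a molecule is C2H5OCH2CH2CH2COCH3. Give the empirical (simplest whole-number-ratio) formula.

C7H14O2

Atom tally by fragment:
  C2H5OCH2 → C:3 H:7 O:1
  CH2 → C:1 H:2
  CH2COCH3 → C:3 H:5 O:1
Element totals:
  C: 7
  H: 14
  O: 2
Molecular formula: C7H14O2.
gcd of subscripts (7, 14, 2) = 1, so the empirical formula equals the molecular formula.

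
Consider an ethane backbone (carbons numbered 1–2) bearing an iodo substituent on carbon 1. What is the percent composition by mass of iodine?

Atom tally by fragment:
  ICH2 → C:1 H:2 I:1
  CH3 → C:1 H:3
Element totals:
  C: 2
  H: 5
  I: 1
Molecular formula: C2H5I.
Molar mass = 155.966 g/mol.
Mass from I: 1 × 126.904 = 126.904 g/mol.
%I = 126.904 / 155.966 × 100 = 81.37%.

81.37%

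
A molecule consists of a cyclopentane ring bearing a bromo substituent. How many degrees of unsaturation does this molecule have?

Atom tally by fragment:
  cyclopentane ring core → C:5 H:10
  (− 1 ring H displaced by substituents)
  + Br → Br:1
Element totals:
  C: 5
  H: 9
  Br: 1
Molecular formula: C5H9Br.
DoU = (2C + 2 + N − H − X) / 2 = (2·5 + 2 + 0 − 9 − 1) / 2 = 1.

1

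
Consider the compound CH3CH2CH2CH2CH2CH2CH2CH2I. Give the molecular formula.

C8H17I

Element totals:
  C: 8
  H: 17
  I: 1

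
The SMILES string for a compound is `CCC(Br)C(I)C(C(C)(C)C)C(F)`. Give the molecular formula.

C10H19BrFI

Atom tally by fragment:
  CH3 → C:1 H:3
  CH2 → C:1 H:2
  CH(Br) → C:1 H:1 Br:1
  CH(I) → C:1 H:1 I:1
  CH(C(CH3)3) → C:5 H:10
  CH2F → C:1 H:2 F:1
Element totals:
  C: 10
  H: 19
  Br: 1
  F: 1
  I: 1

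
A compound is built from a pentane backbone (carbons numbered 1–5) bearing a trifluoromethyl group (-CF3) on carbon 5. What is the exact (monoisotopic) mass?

Atom tally by fragment:
  CH3 → C:1 H:3
  CH2 → C:1 H:2
  CH2 → C:1 H:2
  CH2 → C:1 H:2
  CH2CF3 → C:2 H:2 F:3
Element totals:
  C: 6
  H: 11
  F: 3
Molecular formula: C6H11F3.
  M = 6(12.0) + 11(1.007825) + 3(18.998403)
    = 72.000000 + 11.086075 + 56.995209 = 140.081284

140.0813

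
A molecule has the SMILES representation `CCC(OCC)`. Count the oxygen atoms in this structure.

Atom tally by fragment:
  CH3 → C:1 H:3
  CH2 → C:1 H:2
  CH2OC2H5 → C:3 H:7 O:1
Element totals:
  C: 5
  H: 12
  O: 1

1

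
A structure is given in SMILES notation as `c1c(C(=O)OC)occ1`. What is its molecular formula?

C6H6O3

Atom tally by fragment:
  furan ring core → C:4 H:4 O:1
  (− 1 ring H displaced by substituents)
  + COOCH3 → C:2 H:3 O:2
Element totals:
  C: 6
  H: 6
  O: 3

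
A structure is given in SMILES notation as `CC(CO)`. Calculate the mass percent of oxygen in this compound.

26.62%

Atom tally by fragment:
  CH3 → C:1 H:3
  CH2CH2OH → C:2 H:5 O:1
Element totals:
  C: 3
  H: 8
  O: 1
Molecular formula: C3H8O.
Molar mass = 60.096 g/mol.
Mass from O: 1 × 15.999 = 15.999 g/mol.
%O = 15.999 / 60.096 × 100 = 26.62%.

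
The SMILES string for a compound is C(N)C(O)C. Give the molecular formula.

C3H9NO

Atom tally by fragment:
  H2NCH2 → C:1 H:4 N:1
  CH(OH) → C:1 H:2 O:1
  CH3 → C:1 H:3
Element totals:
  C: 3
  H: 9
  N: 1
  O: 1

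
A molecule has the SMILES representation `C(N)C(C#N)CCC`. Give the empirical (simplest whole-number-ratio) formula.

Atom tally by fragment:
  H2NCH2 → C:1 H:4 N:1
  CH(CN) → C:2 H:1 N:1
  CH2 → C:1 H:2
  CH2 → C:1 H:2
  CH3 → C:1 H:3
Element totals:
  C: 6
  H: 12
  N: 2
Molecular formula: C6H12N2.
gcd of subscripts = 2; dividing each by 2:
  C: 6/2 = 3
  H: 12/2 = 6
  N: 2/2 = 1

C3H6N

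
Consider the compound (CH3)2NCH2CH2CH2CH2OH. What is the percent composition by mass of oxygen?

Atom tally by fragment:
  (CH3)2NCH2 → C:3 H:8 N:1
  CH2 → C:1 H:2
  CH2 → C:1 H:2
  CH2OH → C:1 H:3 O:1
Element totals:
  C: 6
  H: 15
  N: 1
  O: 1
Molecular formula: C6H15NO.
Molar mass = 117.192 g/mol.
Mass from O: 1 × 15.999 = 15.999 g/mol.
%O = 15.999 / 117.192 × 100 = 13.65%.

13.65%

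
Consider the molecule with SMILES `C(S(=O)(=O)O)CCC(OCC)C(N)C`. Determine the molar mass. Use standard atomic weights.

225.30 g/mol

Atom tally by fragment:
  HO3SCH2 → C:1 H:3 S:1 O:3
  CH2 → C:1 H:2
  CH2 → C:1 H:2
  CH(OC2H5) → C:3 H:6 O:1
  CH(NH2) → C:1 H:3 N:1
  CH3 → C:1 H:3
Element totals:
  C: 8
  H: 19
  N: 1
  O: 4
  S: 1
Molecular formula: C8H19NO4S.
  M = 8(12.011) + 19(1.008) + 14.007 + 4(15.999) + 32.06
    = 96.088 + 19.152 + 14.007 + 63.996 + 32.060 = 225.303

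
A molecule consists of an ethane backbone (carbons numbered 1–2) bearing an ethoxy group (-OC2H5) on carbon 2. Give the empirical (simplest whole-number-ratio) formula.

Atom tally by fragment:
  CH3 → C:1 H:3
  CH2OC2H5 → C:3 H:7 O:1
Element totals:
  C: 4
  H: 10
  O: 1
Molecular formula: C4H10O.
gcd of subscripts (4, 10, 1) = 1, so the empirical formula equals the molecular formula.

C4H10O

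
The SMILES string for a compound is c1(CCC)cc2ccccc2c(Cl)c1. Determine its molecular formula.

Atom tally by fragment:
  naphthalene ring system core → C:10 H:8
  (− 2 ring H displaced by substituents)
  + CH2CH2CH3 → C:3 H:7
  + Cl → Cl:1
Element totals:
  C: 13
  H: 13
  Cl: 1

C13H13Cl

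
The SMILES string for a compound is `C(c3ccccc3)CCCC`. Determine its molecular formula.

C11H16

Atom tally by fragment:
  C6H5CH2 → C:7 H:7
  CH2 → C:1 H:2
  CH2 → C:1 H:2
  CH2 → C:1 H:2
  CH3 → C:1 H:3
Element totals:
  C: 11
  H: 16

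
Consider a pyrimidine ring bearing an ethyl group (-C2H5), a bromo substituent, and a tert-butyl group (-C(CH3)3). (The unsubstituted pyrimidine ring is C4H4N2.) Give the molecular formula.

Atom tally by fragment:
  pyrimidine ring core → C:4 H:4 N:2
  (− 3 ring H displaced by substituents)
  + C2H5 → C:2 H:5
  + Br → Br:1
  + C(CH3)3 → C:4 H:9
Element totals:
  C: 10
  H: 15
  Br: 1
  N: 2

C10H15BrN2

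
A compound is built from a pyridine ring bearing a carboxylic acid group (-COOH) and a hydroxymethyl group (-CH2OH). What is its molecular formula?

Atom tally by fragment:
  pyridine ring core → C:5 H:5 N:1
  (− 2 ring H displaced by substituents)
  + COOH → C:1 H:1 O:2
  + CH2OH → C:1 H:3 O:1
Element totals:
  C: 7
  H: 7
  N: 1
  O: 3

C7H7NO3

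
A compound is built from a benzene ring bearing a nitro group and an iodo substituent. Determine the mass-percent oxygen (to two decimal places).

Atom tally by fragment:
  benzene ring core → C:6 H:6
  (− 2 ring H displaced by substituents)
  + NO2 → N:1 O:2
  + I → I:1
Element totals:
  C: 6
  H: 4
  I: 1
  N: 1
  O: 2
Molecular formula: C6H4INO2.
Molar mass = 249.007 g/mol.
Mass from O: 2 × 15.999 = 31.998 g/mol.
%O = 31.998 / 249.007 × 100 = 12.85%.

12.85%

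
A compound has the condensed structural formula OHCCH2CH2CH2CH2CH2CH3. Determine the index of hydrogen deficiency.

Atom tally by fragment:
  OHCCH2 → C:2 H:3 O:1
  CH2 → C:1 H:2
  CH2 → C:1 H:2
  CH2 → C:1 H:2
  CH2 → C:1 H:2
  CH3 → C:1 H:3
Element totals:
  C: 7
  H: 14
  O: 1
Molecular formula: C7H14O.
DoU = (2C + 2 + N − H − X) / 2 = (2·7 + 2 + 0 − 14 − 0) / 2 = 1.

1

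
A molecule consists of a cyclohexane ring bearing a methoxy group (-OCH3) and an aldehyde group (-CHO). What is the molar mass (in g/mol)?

142.20 g/mol

Atom tally by fragment:
  cyclohexane ring core → C:6 H:12
  (− 2 ring H displaced by substituents)
  + OCH3 → C:1 H:3 O:1
  + CHO → C:1 H:1 O:1
Element totals:
  C: 8
  H: 14
  O: 2
Molecular formula: C8H14O2.
  M = 8(12.011) + 14(1.008) + 2(15.999)
    = 96.088 + 14.112 + 31.998 = 142.198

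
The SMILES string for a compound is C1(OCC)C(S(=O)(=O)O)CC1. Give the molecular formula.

Atom tally by fragment:
  cyclobutane ring core → C:4 H:8
  (− 2 ring H displaced by substituents)
  + OC2H5 → C:2 H:5 O:1
  + SO3H → S:1 O:3 H:1
Element totals:
  C: 6
  H: 12
  O: 4
  S: 1

C6H12O4S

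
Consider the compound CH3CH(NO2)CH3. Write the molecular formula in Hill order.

C3H7NO2

Element totals:
  C: 3
  H: 7
  N: 1
  O: 2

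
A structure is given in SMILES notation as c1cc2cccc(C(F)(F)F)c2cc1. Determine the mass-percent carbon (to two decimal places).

67.35%

Atom tally by fragment:
  naphthalene ring system core → C:10 H:8
  (− 1 ring H displaced by substituents)
  + CF3 → C:1 F:3
Element totals:
  C: 11
  H: 7
  F: 3
Molecular formula: C11H7F3.
Molar mass = 196.171 g/mol.
Mass from C: 11 × 12.011 = 132.121 g/mol.
%C = 132.121 / 196.171 × 100 = 67.35%.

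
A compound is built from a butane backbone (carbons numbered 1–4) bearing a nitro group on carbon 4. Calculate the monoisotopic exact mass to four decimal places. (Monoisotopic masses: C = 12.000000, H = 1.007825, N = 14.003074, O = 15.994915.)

Atom tally by fragment:
  CH3 → C:1 H:3
  CH2 → C:1 H:2
  CH2 → C:1 H:2
  CH2NO2 → C:1 H:2 N:1 O:2
Element totals:
  C: 4
  H: 9
  N: 1
  O: 2
Molecular formula: C4H9NO2.
  M = 4(12.0) + 9(1.007825) + 14.003074 + 2(15.994915)
    = 48.000000 + 9.070425 + 14.003074 + 31.989830 = 103.063329

103.0633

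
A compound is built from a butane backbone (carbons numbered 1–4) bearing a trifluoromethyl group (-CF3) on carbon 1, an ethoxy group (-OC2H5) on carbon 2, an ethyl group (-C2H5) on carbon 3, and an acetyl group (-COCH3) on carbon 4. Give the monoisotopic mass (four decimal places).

Atom tally by fragment:
  F3CCH2 → C:2 H:2 F:3
  CH(OC2H5) → C:3 H:6 O:1
  CH(C2H5) → C:3 H:6
  CH2COCH3 → C:3 H:5 O:1
Element totals:
  C: 11
  H: 19
  F: 3
  O: 2
Molecular formula: C11H19F3O2.
  M = 11(12.0) + 19(1.007825) + 3(18.998403) + 2(15.994915)
    = 132.000000 + 19.148675 + 56.995209 + 31.989830 = 240.133714

240.1337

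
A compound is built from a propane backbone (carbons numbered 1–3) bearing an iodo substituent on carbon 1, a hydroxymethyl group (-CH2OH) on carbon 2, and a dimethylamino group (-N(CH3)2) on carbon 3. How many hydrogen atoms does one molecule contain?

Atom tally by fragment:
  ICH2 → C:1 H:2 I:1
  CH(CH2OH) → C:2 H:4 O:1
  CH2N(CH3)2 → C:3 H:8 N:1
Element totals:
  C: 6
  H: 14
  I: 1
  N: 1
  O: 1

14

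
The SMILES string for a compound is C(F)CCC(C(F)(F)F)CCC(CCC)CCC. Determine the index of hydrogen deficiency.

Atom tally by fragment:
  FCH2 → C:1 H:2 F:1
  CH2 → C:1 H:2
  CH2 → C:1 H:2
  CH(CF3) → C:2 H:1 F:3
  CH2 → C:1 H:2
  CH2 → C:1 H:2
  CH(CH2CH2CH3) → C:4 H:8
  CH2 → C:1 H:2
  CH2 → C:1 H:2
  CH3 → C:1 H:3
Element totals:
  C: 14
  H: 26
  F: 4
Molecular formula: C14H26F4.
DoU = (2C + 2 + N − H − X) / 2 = (2·14 + 2 + 0 − 26 − 4) / 2 = 0.

0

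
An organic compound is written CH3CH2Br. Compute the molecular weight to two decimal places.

Atom tally by fragment:
  CH3 → C:1 H:3
  CH2Br → C:1 H:2 Br:1
Element totals:
  C: 2
  H: 5
  Br: 1
Molecular formula: C2H5Br.
  M = 2(12.011) + 5(1.008) + 79.904
    = 24.022 + 5.040 + 79.904 = 108.966

108.97 g/mol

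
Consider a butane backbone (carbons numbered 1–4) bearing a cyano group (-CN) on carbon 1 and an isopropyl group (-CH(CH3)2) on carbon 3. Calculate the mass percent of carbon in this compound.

76.74%

Atom tally by fragment:
  NCCH2 → C:2 H:2 N:1
  CH2 → C:1 H:2
  CH(CH(CH3)2) → C:4 H:8
  CH3 → C:1 H:3
Element totals:
  C: 8
  H: 15
  N: 1
Molecular formula: C8H15N.
Molar mass = 125.215 g/mol.
Mass from C: 8 × 12.011 = 96.088 g/mol.
%C = 96.088 / 125.215 × 100 = 76.74%.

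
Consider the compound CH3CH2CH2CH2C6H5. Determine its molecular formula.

Atom tally by fragment:
  CH3 → C:1 H:3
  CH2 → C:1 H:2
  CH2 → C:1 H:2
  CH2C6H5 → C:7 H:7
Element totals:
  C: 10
  H: 14

C10H14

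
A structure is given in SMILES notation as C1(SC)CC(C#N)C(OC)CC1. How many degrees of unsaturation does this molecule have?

3

Atom tally by fragment:
  cyclohexane ring core → C:6 H:12
  (− 3 ring H displaced by substituents)
  + SCH3 → C:1 H:3 S:1
  + CN → C:1 N:1
  + OCH3 → C:1 H:3 O:1
Element totals:
  C: 9
  H: 15
  N: 1
  O: 1
  S: 1
Molecular formula: C9H15NOS.
DoU = (2C + 2 + N − H − X) / 2 = (2·9 + 2 + 1 − 15 − 0) / 2 = 3.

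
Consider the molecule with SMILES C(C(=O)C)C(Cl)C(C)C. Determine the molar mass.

Atom tally by fragment:
  CH3COCH2 → C:3 H:5 O:1
  CH(Cl) → C:1 H:1 Cl:1
  CH(CH3) → C:2 H:4
  CH3 → C:1 H:3
Element totals:
  C: 7
  H: 13
  Cl: 1
  O: 1
Molecular formula: C7H13ClO.
  M = 7(12.011) + 13(1.008) + 35.45 + 15.999
    = 84.077 + 13.104 + 35.450 + 15.999 = 148.630

148.63 g/mol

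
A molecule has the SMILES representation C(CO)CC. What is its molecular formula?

C4H10O

Atom tally by fragment:
  HOCH2CH2 → C:2 H:5 O:1
  CH2 → C:1 H:2
  CH3 → C:1 H:3
Element totals:
  C: 4
  H: 10
  O: 1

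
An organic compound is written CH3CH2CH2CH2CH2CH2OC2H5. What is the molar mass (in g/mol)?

130.23 g/mol

Atom tally by fragment:
  CH3 → C:1 H:3
  CH2 → C:1 H:2
  CH2 → C:1 H:2
  CH2 → C:1 H:2
  CH2 → C:1 H:2
  CH2OC2H5 → C:3 H:7 O:1
Element totals:
  C: 8
  H: 18
  O: 1
Molecular formula: C8H18O.
  M = 8(12.011) + 18(1.008) + 15.999
    = 96.088 + 18.144 + 15.999 = 130.231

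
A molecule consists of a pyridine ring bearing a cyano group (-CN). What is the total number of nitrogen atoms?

2

Atom tally by fragment:
  pyridine ring core → C:5 H:5 N:1
  (− 1 ring H displaced by substituents)
  + CN → C:1 N:1
Element totals:
  C: 6
  H: 4
  N: 2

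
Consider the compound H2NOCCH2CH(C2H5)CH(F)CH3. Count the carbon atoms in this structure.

Atom tally by fragment:
  H2NOCCH2 → C:2 H:4 O:1 N:1
  CH(C2H5) → C:3 H:6
  CH(F) → C:1 H:1 F:1
  CH3 → C:1 H:3
Element totals:
  C: 7
  H: 14
  F: 1
  N: 1
  O: 1

7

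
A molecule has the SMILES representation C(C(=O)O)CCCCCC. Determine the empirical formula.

Atom tally by fragment:
  HOOCCH2 → C:2 H:3 O:2
  CH2 → C:1 H:2
  CH2 → C:1 H:2
  CH2 → C:1 H:2
  CH2 → C:1 H:2
  CH2 → C:1 H:2
  CH3 → C:1 H:3
Element totals:
  C: 8
  H: 16
  O: 2
Molecular formula: C8H16O2.
gcd of subscripts = 2; dividing each by 2:
  C: 8/2 = 4
  H: 16/2 = 8
  O: 2/2 = 1

C4H8O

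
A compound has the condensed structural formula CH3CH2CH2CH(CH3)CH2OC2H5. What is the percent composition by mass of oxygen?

Atom tally by fragment:
  CH3 → C:1 H:3
  CH2 → C:1 H:2
  CH2 → C:1 H:2
  CH(CH3) → C:2 H:4
  CH2OC2H5 → C:3 H:7 O:1
Element totals:
  C: 8
  H: 18
  O: 1
Molecular formula: C8H18O.
Molar mass = 130.231 g/mol.
Mass from O: 1 × 15.999 = 15.999 g/mol.
%O = 15.999 / 130.231 × 100 = 12.29%.

12.29%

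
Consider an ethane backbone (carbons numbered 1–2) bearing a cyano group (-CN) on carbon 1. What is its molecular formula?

Atom tally by fragment:
  NCCH2 → C:2 H:2 N:1
  CH3 → C:1 H:3
Element totals:
  C: 3
  H: 5
  N: 1

C3H5N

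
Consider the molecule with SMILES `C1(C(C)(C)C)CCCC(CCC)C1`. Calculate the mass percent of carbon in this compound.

85.63%

Atom tally by fragment:
  cyclohexane ring core → C:6 H:12
  (− 2 ring H displaced by substituents)
  + C(CH3)3 → C:4 H:9
  + CH2CH2CH3 → C:3 H:7
Element totals:
  C: 13
  H: 26
Molecular formula: C13H26.
Molar mass = 182.351 g/mol.
Mass from C: 13 × 12.011 = 156.143 g/mol.
%C = 156.143 / 182.351 × 100 = 85.63%.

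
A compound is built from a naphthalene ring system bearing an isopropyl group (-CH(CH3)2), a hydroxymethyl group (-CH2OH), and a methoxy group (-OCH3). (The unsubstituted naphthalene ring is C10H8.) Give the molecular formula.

Atom tally by fragment:
  naphthalene ring system core → C:10 H:8
  (− 3 ring H displaced by substituents)
  + CH(CH3)2 → C:3 H:7
  + CH2OH → C:1 H:3 O:1
  + OCH3 → C:1 H:3 O:1
Element totals:
  C: 15
  H: 18
  O: 2

C15H18O2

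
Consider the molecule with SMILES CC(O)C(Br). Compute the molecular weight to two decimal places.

Atom tally by fragment:
  CH3 → C:1 H:3
  CH(OH) → C:1 H:2 O:1
  CH2Br → C:1 H:2 Br:1
Element totals:
  C: 3
  H: 7
  Br: 1
  O: 1
Molecular formula: C3H7BrO.
  M = 3(12.011) + 7(1.008) + 79.904 + 15.999
    = 36.033 + 7.056 + 79.904 + 15.999 = 138.992

138.99 g/mol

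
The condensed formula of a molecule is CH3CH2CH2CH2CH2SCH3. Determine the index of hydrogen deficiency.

Atom tally by fragment:
  CH3 → C:1 H:3
  CH2 → C:1 H:2
  CH2 → C:1 H:2
  CH2 → C:1 H:2
  CH2SCH3 → C:2 H:5 S:1
Element totals:
  C: 6
  H: 14
  S: 1
Molecular formula: C6H14S.
DoU = (2C + 2 + N − H − X) / 2 = (2·6 + 2 + 0 − 14 − 0) / 2 = 0.

0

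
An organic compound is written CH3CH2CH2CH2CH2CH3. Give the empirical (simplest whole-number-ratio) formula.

C3H7

Atom tally by fragment:
  CH3 → C:1 H:3
  CH2 → C:1 H:2
  CH2 → C:1 H:2
  CH2 → C:1 H:2
  CH2 → C:1 H:2
  CH3 → C:1 H:3
Element totals:
  C: 6
  H: 14
Molecular formula: C6H14.
gcd of subscripts = 2; dividing each by 2:
  C: 6/2 = 3
  H: 14/2 = 7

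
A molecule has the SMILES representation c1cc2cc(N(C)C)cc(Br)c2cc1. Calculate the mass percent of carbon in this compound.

57.62%

Atom tally by fragment:
  naphthalene ring system core → C:10 H:8
  (− 2 ring H displaced by substituents)
  + N(CH3)2 → N:1 C:2 H:6
  + Br → Br:1
Element totals:
  C: 12
  H: 12
  Br: 1
  N: 1
Molecular formula: C12H12BrN.
Molar mass = 250.139 g/mol.
Mass from C: 12 × 12.011 = 144.132 g/mol.
%C = 144.132 / 250.139 × 100 = 57.62%.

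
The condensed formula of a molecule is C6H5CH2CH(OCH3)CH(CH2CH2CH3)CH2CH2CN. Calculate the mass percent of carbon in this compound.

Atom tally by fragment:
  C6H5CH2 → C:7 H:7
  CH(OCH3) → C:2 H:4 O:1
  CH(CH2CH2CH3) → C:4 H:8
  CH2 → C:1 H:2
  CH2CN → C:2 H:2 N:1
Element totals:
  C: 16
  H: 23
  N: 1
  O: 1
Molecular formula: C16H23NO.
Molar mass = 245.366 g/mol.
Mass from C: 16 × 12.011 = 192.176 g/mol.
%C = 192.176 / 245.366 × 100 = 78.32%.

78.32%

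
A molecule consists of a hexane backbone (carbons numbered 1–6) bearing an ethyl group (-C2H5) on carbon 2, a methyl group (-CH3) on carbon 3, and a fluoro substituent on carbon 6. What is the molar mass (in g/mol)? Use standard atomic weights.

146.25 g/mol

Atom tally by fragment:
  CH3 → C:1 H:3
  CH(C2H5) → C:3 H:6
  CH(CH3) → C:2 H:4
  CH2 → C:1 H:2
  CH2 → C:1 H:2
  CH2F → C:1 H:2 F:1
Element totals:
  C: 9
  H: 19
  F: 1
Molecular formula: C9H19F.
  M = 9(12.011) + 19(1.008) + 18.998
    = 108.099 + 19.152 + 18.998 = 146.249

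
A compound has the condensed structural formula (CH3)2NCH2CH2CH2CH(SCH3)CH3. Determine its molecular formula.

Atom tally by fragment:
  (CH3)2NCH2 → C:3 H:8 N:1
  CH2 → C:1 H:2
  CH2 → C:1 H:2
  CH(SCH3) → C:2 H:4 S:1
  CH3 → C:1 H:3
Element totals:
  C: 8
  H: 19
  N: 1
  S: 1

C8H19NS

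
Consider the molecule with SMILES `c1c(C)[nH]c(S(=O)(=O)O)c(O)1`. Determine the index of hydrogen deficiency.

Atom tally by fragment:
  pyrrole ring core → C:4 H:5 N:1
  (− 3 ring H displaced by substituents)
  + CH3 → C:1 H:3
  + SO3H → S:1 O:3 H:1
  + OH → O:1 H:1
Element totals:
  C: 5
  H: 7
  N: 1
  O: 4
  S: 1
Molecular formula: C5H7NO4S.
DoU = (2C + 2 + N − H − X) / 2 = (2·5 + 2 + 1 − 7 − 0) / 2 = 3.

3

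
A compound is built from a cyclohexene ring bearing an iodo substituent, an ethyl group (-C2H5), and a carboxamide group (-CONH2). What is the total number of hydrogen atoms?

14

Atom tally by fragment:
  cyclohexene ring core → C:6 H:10
  (− 3 ring H displaced by substituents)
  + I → I:1
  + C2H5 → C:2 H:5
  + CONH2 → C:1 H:2 O:1 N:1
Element totals:
  C: 9
  H: 14
  I: 1
  N: 1
  O: 1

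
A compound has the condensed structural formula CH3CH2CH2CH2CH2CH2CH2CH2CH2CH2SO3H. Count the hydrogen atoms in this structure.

Element totals:
  C: 10
  H: 22
  O: 3
  S: 1

22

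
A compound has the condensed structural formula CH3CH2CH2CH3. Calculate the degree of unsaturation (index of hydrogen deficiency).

0

Atom tally by fragment:
  CH3 → C:1 H:3
  CH2 → C:1 H:2
  CH2 → C:1 H:2
  CH3 → C:1 H:3
Element totals:
  C: 4
  H: 10
Molecular formula: C4H10.
DoU = (2C + 2 + N − H − X) / 2 = (2·4 + 2 + 0 − 10 − 0) / 2 = 0.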